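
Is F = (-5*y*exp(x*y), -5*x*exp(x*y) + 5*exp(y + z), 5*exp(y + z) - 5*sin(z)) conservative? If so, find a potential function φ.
Yes, F is conservative. φ = -5*exp(x*y) + 5*exp(y + z) + 5*cos(z)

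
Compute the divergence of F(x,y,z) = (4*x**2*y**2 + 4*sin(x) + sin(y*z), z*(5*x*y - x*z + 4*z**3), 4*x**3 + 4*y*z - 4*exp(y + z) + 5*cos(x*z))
8*x*y**2 + 5*x*z - 5*x*sin(x*z) + 4*y - 4*exp(y + z) + 4*cos(x)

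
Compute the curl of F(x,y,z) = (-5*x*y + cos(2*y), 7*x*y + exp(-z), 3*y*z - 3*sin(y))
(3*z - 3*cos(y) + exp(-z), 0, 5*x + 7*y + 2*sin(2*y))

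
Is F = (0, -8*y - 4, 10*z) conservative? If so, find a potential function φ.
Yes, F is conservative. φ = -4*y**2 - 4*y + 5*z**2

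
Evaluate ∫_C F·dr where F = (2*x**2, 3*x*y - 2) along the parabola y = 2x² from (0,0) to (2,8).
2144/15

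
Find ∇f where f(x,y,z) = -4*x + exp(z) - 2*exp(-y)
(-4, 2*exp(-y), exp(z))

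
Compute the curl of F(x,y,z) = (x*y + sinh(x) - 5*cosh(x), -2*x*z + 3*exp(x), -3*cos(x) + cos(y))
(2*x - sin(y), -3*sin(x), -x - 2*z + 3*exp(x))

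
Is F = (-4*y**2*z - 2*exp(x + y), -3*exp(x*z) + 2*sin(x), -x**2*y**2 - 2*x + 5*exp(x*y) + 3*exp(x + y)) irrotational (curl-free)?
No, ∇×F = (-2*x**2*y + 5*x*exp(x*y) + 3*x*exp(x*z) + 3*exp(x + y), 2*x*y**2 - 4*y**2 - 5*y*exp(x*y) - 3*exp(x + y) + 2, 8*y*z - 3*z*exp(x*z) + 2*exp(x + y) + 2*cos(x))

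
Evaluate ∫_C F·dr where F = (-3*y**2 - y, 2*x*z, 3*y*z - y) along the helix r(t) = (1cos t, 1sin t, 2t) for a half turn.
pi*(2*pi + 25)/2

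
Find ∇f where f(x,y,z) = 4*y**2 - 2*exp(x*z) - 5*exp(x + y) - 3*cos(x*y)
(3*y*sin(x*y) - 2*z*exp(x*z) - 5*exp(x + y), 3*x*sin(x*y) + 8*y - 5*exp(x + y), -2*x*exp(x*z))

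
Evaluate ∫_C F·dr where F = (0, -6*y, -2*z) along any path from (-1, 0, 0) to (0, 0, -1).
-1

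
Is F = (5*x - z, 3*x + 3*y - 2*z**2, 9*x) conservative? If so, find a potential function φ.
No, ∇×F = (4*z, -10, 3) ≠ 0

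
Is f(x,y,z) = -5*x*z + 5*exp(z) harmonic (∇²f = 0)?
No, ∇²f = 5*exp(z)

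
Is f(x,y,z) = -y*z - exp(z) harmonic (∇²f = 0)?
No, ∇²f = -exp(z)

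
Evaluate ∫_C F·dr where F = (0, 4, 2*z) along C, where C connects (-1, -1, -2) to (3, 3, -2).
16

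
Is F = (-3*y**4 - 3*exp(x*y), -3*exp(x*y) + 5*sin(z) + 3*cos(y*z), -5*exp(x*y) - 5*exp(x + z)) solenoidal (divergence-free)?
No, ∇·F = -3*x*exp(x*y) - 3*y*exp(x*y) - 3*z*sin(y*z) - 5*exp(x + z)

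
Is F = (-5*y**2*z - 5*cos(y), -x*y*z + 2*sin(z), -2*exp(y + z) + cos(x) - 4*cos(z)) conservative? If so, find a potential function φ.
No, ∇×F = (x*y - 2*exp(y + z) - 2*cos(z), -5*y**2 + sin(x), 9*y*z - 5*sin(y)) ≠ 0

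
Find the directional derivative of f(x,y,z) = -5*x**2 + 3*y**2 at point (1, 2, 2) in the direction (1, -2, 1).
-17*sqrt(6)/3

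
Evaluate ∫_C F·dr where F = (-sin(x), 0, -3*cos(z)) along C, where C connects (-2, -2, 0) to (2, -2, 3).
-3*sin(3)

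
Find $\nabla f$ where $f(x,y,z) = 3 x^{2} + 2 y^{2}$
(6*x, 4*y, 0)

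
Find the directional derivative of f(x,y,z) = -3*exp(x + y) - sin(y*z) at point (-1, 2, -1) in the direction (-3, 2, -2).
3*sqrt(17)*(2*cos(2) + E)/17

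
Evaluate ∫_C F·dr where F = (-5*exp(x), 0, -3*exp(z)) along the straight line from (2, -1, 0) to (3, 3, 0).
5*(1 - E)*exp(2)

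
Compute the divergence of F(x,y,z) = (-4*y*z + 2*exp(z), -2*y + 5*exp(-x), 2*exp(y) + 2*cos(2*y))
-2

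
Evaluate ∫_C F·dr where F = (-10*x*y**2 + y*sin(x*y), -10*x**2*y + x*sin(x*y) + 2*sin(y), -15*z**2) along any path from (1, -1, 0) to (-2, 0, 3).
-133 + 3*cos(1)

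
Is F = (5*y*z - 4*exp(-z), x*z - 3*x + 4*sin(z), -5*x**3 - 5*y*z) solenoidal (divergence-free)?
No, ∇·F = -5*y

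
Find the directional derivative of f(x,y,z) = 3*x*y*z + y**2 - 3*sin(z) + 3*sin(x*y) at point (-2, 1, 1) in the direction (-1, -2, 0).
sqrt(5)*(9*cos(2) + 5)/5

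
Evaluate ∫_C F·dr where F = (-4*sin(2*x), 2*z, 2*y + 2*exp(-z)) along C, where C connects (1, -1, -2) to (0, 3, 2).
-2*cos(2) + 10 + 4*sinh(2)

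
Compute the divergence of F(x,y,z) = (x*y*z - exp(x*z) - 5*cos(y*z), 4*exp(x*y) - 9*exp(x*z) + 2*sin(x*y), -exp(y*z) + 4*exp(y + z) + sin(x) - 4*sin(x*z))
4*x*exp(x*y) + 2*x*cos(x*y) - 4*x*cos(x*z) + y*z - y*exp(y*z) - z*exp(x*z) + 4*exp(y + z)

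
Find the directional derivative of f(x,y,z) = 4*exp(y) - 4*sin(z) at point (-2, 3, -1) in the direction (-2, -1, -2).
-4*exp(3)/3 + 8*cos(1)/3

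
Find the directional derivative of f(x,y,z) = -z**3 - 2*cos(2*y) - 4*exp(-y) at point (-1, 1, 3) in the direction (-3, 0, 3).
-27*sqrt(2)/2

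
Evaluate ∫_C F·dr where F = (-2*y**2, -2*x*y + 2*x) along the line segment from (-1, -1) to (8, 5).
-222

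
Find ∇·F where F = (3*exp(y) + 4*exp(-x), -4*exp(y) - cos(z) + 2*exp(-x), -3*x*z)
-3*x - 4*exp(y) - 4*exp(-x)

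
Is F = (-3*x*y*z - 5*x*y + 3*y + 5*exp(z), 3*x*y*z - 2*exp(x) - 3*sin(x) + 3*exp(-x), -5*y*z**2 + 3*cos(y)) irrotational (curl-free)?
No, ∇×F = (-3*x*y - 5*z**2 - 3*sin(y), -3*x*y + 5*exp(z), 3*x*z + 5*x + 3*y*z - 3*cos(x) + sinh(x) - 5*cosh(x) - 3)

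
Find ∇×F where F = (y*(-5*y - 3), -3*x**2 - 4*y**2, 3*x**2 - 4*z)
(0, -6*x, -6*x + 10*y + 3)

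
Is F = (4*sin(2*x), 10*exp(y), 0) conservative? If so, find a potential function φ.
Yes, F is conservative. φ = 10*exp(y) - 2*cos(2*x)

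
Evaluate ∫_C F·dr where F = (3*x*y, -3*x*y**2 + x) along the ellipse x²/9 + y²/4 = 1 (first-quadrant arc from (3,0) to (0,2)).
-18 - 3*pi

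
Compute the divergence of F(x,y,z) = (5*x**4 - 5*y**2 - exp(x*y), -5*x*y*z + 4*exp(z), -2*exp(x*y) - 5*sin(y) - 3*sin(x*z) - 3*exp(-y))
20*x**3 - 5*x*z - 3*x*cos(x*z) - y*exp(x*y)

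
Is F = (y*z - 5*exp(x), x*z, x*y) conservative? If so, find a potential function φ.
Yes, F is conservative. φ = x*y*z - 5*exp(x)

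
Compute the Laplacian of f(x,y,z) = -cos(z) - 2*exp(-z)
cos(z) - 2*exp(-z)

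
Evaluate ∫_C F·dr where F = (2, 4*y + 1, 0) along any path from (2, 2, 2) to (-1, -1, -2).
-15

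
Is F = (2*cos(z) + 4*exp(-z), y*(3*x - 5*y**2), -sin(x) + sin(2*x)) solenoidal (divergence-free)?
No, ∇·F = 3*x - 15*y**2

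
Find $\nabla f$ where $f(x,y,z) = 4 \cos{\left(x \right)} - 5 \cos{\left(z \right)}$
(-4*sin(x), 0, 5*sin(z))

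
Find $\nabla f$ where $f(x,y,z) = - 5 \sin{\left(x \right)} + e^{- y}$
(-5*cos(x), -exp(-y), 0)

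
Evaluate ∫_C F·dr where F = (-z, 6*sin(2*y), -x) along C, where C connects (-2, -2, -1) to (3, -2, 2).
-4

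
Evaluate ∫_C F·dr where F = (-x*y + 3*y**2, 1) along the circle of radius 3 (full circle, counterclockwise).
0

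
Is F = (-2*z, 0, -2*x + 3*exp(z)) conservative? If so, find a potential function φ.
Yes, F is conservative. φ = -2*x*z + 3*exp(z)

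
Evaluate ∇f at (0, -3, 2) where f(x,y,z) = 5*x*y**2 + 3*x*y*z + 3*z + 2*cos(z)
(27, 0, 3 - 2*sin(2))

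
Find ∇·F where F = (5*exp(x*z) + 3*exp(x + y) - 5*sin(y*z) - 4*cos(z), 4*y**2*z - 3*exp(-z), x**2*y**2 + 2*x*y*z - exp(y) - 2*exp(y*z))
2*x*y + 8*y*z - 2*y*exp(y*z) + 5*z*exp(x*z) + 3*exp(x + y)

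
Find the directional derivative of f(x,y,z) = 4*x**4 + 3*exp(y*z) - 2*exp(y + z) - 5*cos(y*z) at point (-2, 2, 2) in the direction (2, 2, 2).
4*sqrt(3)*(-32 + 5*sin(4) + 2*exp(4))/3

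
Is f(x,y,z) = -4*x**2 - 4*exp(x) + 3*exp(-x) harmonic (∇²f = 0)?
No, ∇²f = -4*exp(x) - 8 + 3*exp(-x)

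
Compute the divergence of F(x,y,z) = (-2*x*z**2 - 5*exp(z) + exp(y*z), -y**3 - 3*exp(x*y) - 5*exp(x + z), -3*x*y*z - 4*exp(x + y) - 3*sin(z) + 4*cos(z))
-3*x*y - 3*x*exp(x*y) - 3*y**2 - 2*z**2 - 4*sin(z) - 3*cos(z)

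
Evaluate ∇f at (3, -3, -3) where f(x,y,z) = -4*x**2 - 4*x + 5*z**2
(-28, 0, -30)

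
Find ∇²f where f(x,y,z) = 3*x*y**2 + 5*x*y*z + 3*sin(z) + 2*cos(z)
6*x - 3*sin(z) - 2*cos(z)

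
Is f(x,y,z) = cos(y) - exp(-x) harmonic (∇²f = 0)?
No, ∇²f = -cos(y) - exp(-x)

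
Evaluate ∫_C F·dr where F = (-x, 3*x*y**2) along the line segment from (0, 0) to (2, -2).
-14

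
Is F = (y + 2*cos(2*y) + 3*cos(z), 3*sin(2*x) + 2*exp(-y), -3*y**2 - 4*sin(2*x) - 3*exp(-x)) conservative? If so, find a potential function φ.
No, ∇×F = (-6*y, -3*sin(z) + 8*cos(2*x) - 3*exp(-x), 4*sin(2*y) + 6*cos(2*x) - 1) ≠ 0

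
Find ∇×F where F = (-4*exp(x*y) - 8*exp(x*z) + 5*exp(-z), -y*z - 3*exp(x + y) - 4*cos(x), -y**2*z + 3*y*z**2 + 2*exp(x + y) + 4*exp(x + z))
(-2*y*z + y + 3*z**2 + 2*exp(x + y), (2*(-4*x*exp(x*z) - exp(x + y) - 2*exp(x + z))*exp(z) - 5)*exp(-z), 4*x*exp(x*y) - 3*exp(x + y) + 4*sin(x))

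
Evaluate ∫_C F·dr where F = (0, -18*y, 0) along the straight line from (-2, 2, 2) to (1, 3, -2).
-45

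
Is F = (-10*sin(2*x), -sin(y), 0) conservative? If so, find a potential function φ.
Yes, F is conservative. φ = 5*cos(2*x) + cos(y)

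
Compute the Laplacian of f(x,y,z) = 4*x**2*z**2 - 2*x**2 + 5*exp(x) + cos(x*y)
-x**2*cos(x*y) + 8*x**2 - y**2*cos(x*y) + 8*z**2 + 5*exp(x) - 4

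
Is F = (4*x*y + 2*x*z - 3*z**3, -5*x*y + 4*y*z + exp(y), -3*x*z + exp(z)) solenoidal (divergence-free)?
No, ∇·F = -8*x + 4*y + 6*z + exp(y) + exp(z)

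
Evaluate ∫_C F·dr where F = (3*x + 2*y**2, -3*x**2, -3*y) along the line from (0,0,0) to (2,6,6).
-24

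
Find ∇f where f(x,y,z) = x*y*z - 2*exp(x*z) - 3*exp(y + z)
(z*(y - 2*exp(x*z)), x*z - 3*exp(y + z), x*y - 2*x*exp(x*z) - 3*exp(y + z))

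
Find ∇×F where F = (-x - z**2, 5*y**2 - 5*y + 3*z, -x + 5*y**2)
(10*y - 3, 1 - 2*z, 0)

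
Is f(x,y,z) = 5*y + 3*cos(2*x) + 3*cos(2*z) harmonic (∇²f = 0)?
No, ∇²f = -12*cos(2*x) - 12*cos(2*z)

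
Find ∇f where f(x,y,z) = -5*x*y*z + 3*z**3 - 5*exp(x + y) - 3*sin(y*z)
(-5*y*z - 5*exp(x + y), -5*x*z - 3*z*cos(y*z) - 5*exp(x + y), -5*x*y - 3*y*cos(y*z) + 9*z**2)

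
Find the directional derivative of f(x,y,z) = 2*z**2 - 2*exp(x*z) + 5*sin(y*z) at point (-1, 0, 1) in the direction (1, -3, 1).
-sqrt(11)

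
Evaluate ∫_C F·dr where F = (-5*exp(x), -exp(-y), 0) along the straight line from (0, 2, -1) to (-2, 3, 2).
-6*exp(-2) + exp(-3) + 5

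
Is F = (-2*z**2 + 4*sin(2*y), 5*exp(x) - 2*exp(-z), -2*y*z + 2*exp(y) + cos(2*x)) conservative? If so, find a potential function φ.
No, ∇×F = (-2*z + 2*exp(y) - 2*exp(-z), -4*z + 2*sin(2*x), 5*exp(x) - 8*cos(2*y)) ≠ 0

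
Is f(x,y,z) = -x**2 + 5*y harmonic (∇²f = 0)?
No, ∇²f = -2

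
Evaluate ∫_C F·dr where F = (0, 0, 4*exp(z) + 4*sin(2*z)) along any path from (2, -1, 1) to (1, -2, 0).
-4*E + 2*cos(2) + 2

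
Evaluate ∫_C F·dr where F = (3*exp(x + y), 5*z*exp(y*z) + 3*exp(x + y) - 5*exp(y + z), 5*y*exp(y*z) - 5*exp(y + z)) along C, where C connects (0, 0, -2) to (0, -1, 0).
-3 - 2*exp(-1) + 5*exp(-2)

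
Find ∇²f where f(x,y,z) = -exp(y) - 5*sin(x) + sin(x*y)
-x**2*sin(x*y) - y**2*sin(x*y) - exp(y) + 5*sin(x)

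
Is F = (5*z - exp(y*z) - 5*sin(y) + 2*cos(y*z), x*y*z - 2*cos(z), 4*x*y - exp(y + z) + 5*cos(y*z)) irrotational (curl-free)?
No, ∇×F = (-x*y + 4*x - 5*z*sin(y*z) - exp(y + z) - 2*sin(z), -y*exp(y*z) - 2*y*sin(y*z) - 4*y + 5, y*z + z*exp(y*z) + 2*z*sin(y*z) + 5*cos(y))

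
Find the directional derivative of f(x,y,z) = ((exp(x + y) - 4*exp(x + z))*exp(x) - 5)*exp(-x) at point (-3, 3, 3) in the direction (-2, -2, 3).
2*sqrt(17)*(-5*exp(3) - 4)/17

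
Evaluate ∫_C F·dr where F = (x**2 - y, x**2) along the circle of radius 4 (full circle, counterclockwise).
16*pi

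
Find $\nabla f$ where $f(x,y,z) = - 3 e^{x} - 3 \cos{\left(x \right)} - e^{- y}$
(-3*exp(x) + 3*sin(x), exp(-y), 0)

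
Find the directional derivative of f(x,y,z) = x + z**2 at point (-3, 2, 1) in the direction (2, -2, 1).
4/3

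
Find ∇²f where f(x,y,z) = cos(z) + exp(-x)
-cos(z) + exp(-x)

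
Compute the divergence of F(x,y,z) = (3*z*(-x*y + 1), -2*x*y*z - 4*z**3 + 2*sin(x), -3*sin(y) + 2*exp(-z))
-2*x*z - 3*y*z - 2*exp(-z)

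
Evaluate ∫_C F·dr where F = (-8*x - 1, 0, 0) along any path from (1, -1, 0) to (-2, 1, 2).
-9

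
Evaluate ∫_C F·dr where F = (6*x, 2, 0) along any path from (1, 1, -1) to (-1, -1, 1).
-4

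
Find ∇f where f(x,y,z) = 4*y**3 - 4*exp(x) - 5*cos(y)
(-4*exp(x), 12*y**2 + 5*sin(y), 0)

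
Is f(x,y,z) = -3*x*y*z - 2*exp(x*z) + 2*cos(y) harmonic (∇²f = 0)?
No, ∇²f = -2*x**2*exp(x*z) - 2*z**2*exp(x*z) - 2*cos(y)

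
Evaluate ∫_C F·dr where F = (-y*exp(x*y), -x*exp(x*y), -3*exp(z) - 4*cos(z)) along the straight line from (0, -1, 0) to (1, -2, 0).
1 - exp(-2)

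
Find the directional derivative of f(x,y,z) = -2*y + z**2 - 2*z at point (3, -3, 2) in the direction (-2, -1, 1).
2*sqrt(6)/3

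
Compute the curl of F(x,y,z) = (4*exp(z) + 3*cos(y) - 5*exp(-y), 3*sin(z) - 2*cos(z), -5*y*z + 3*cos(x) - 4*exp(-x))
(-5*z - 2*sin(z) - 3*cos(z), 4*exp(z) + 3*sin(x) - 4*exp(-x), 3*sin(y) - 5*exp(-y))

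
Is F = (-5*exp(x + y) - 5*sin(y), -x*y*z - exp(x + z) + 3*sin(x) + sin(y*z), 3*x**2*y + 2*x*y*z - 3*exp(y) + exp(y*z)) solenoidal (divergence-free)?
No, ∇·F = 2*x*y - x*z + y*exp(y*z) + z*cos(y*z) - 5*exp(x + y)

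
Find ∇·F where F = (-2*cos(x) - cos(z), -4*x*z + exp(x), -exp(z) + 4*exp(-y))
-exp(z) + 2*sin(x)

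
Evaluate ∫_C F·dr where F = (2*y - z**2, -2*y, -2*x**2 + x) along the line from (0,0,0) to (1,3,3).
-19/2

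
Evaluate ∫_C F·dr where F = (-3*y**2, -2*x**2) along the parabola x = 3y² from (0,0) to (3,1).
-81/10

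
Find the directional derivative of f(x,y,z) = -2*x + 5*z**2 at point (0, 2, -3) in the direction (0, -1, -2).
12*sqrt(5)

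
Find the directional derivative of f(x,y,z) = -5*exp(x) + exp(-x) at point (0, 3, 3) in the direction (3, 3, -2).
-9*sqrt(22)/11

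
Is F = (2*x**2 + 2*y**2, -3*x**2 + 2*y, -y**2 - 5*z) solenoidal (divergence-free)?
No, ∇·F = 4*x - 3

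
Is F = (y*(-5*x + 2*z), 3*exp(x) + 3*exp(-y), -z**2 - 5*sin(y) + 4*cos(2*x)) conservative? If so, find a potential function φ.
No, ∇×F = (-5*cos(y), 2*y + 8*sin(2*x), 5*x - 2*z + 3*exp(x)) ≠ 0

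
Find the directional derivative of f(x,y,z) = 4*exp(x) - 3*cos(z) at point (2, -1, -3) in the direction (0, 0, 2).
-3*sin(3)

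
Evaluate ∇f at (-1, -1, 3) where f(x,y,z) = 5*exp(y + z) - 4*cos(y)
(0, -4*sin(1) + 5*exp(2), 5*exp(2))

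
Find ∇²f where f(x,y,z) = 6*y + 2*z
0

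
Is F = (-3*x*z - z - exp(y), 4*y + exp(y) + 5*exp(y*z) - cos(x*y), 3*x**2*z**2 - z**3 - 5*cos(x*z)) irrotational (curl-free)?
No, ∇×F = (-5*y*exp(y*z), -6*x*z**2 - 3*x - 5*z*sin(x*z) - 1, y*sin(x*y) + exp(y))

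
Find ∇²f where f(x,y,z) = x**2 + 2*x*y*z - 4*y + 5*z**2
12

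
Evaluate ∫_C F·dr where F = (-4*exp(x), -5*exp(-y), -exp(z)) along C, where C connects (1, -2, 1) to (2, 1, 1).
((4 - 9*E)*exp(2) + 5)*exp(-1)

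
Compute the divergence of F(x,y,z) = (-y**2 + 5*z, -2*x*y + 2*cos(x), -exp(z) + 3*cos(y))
-2*x - exp(z)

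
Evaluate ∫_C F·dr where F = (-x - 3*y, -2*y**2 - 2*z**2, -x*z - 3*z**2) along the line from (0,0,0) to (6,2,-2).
-140/3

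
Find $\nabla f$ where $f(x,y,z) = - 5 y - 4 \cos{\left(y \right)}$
(0, 4*sin(y) - 5, 0)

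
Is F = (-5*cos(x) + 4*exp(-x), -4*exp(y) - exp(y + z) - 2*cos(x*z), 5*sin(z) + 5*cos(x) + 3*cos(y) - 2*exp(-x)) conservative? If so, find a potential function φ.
No, ∇×F = (-2*x*sin(x*z) + exp(y + z) - 3*sin(y), 5*sin(x) - 2*exp(-x), 2*z*sin(x*z)) ≠ 0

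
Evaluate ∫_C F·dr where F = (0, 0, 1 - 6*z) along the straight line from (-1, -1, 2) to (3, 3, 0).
10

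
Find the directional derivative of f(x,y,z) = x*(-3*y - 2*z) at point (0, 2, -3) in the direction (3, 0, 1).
0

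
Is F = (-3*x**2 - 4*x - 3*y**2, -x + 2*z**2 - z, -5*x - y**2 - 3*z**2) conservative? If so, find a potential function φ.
No, ∇×F = (-2*y - 4*z + 1, 5, 6*y - 1) ≠ 0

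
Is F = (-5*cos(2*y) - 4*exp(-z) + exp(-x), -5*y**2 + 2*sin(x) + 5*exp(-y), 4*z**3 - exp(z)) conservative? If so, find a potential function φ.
No, ∇×F = (0, 4*exp(-z), -10*sin(2*y) + 2*cos(x)) ≠ 0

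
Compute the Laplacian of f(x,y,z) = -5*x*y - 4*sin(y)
4*sin(y)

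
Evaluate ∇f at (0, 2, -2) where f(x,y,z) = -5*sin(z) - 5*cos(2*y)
(0, 10*sin(4), -5*cos(2))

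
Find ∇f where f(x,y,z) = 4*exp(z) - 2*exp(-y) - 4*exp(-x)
(4*exp(-x), 2*exp(-y), 4*exp(z))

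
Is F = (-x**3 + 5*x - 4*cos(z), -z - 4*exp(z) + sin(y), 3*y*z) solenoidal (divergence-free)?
No, ∇·F = -3*x**2 + 3*y + cos(y) + 5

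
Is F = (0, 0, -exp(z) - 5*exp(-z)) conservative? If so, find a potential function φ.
Yes, F is conservative. φ = -exp(z) + 5*exp(-z)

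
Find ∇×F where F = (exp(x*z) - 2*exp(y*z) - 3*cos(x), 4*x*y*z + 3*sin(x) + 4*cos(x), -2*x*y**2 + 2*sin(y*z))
(-8*x*y + 2*z*cos(y*z), x*exp(x*z) + 2*y**2 - 2*y*exp(y*z), 4*y*z + 2*z*exp(y*z) - 4*sin(x) + 3*cos(x))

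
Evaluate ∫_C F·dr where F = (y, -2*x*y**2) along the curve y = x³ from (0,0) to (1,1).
-7/20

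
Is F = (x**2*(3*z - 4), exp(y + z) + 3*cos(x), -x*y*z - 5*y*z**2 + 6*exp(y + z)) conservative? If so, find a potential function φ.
No, ∇×F = (-x*z - 5*z**2 + 5*exp(y + z), 3*x**2 + y*z, -3*sin(x)) ≠ 0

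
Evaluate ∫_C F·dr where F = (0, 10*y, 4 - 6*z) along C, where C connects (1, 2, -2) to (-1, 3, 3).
30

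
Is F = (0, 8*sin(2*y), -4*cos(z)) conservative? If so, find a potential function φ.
Yes, F is conservative. φ = -4*sin(z) - 4*cos(2*y)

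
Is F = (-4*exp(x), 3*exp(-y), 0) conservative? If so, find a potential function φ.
Yes, F is conservative. φ = -4*exp(x) - 3*exp(-y)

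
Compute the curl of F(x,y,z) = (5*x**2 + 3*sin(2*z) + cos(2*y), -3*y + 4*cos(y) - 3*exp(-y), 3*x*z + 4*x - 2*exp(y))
(-2*exp(y), -3*z + 6*cos(2*z) - 4, 2*sin(2*y))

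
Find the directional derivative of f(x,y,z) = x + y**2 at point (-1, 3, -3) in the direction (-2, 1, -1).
2*sqrt(6)/3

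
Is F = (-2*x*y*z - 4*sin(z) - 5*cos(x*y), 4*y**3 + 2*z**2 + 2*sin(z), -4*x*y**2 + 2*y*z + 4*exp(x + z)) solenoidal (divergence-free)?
No, ∇·F = 12*y**2 - 2*y*z + 5*y*sin(x*y) + 2*y + 4*exp(x + z)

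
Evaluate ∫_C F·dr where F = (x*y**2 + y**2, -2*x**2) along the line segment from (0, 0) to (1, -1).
5/4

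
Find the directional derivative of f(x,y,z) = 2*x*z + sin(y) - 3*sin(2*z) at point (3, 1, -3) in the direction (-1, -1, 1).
sqrt(3)*(-6*cos(6) - cos(1) + 12)/3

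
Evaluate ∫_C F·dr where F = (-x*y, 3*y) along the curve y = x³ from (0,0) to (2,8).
448/5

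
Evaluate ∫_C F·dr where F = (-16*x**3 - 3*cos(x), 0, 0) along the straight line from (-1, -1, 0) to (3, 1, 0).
-320 - 3*sin(1) - 3*sin(3)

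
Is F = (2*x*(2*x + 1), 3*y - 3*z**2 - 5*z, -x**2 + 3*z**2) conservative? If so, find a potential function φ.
No, ∇×F = (6*z + 5, 2*x, 0) ≠ 0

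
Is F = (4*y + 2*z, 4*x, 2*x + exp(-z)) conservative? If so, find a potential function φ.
Yes, F is conservative. φ = 4*x*y + 2*x*z - exp(-z)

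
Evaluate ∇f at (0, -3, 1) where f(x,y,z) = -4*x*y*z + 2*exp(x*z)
(14, 0, 0)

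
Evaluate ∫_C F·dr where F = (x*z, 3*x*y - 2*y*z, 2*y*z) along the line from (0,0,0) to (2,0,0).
0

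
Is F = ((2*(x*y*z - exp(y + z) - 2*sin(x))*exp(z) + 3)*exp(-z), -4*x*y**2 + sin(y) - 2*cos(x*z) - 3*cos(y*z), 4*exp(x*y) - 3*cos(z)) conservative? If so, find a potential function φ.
No, ∇×F = (4*x*exp(x*y) - 2*x*sin(x*z) - 3*y*sin(y*z), 2*x*y - 4*y*exp(x*y) - 2*exp(y + z) - 3*exp(-z), -2*x*z - 4*y**2 + 2*z*sin(x*z) + 2*exp(y + z)) ≠ 0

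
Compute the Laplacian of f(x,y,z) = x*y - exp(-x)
-exp(-x)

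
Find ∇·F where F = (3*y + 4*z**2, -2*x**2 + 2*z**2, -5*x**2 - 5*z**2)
-10*z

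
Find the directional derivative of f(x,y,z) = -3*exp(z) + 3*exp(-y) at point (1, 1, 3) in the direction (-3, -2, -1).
3*sqrt(14)*(2 + exp(4))*exp(-1)/14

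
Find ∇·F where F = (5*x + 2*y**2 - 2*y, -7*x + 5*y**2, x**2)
10*y + 5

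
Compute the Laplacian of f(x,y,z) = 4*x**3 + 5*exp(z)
24*x + 5*exp(z)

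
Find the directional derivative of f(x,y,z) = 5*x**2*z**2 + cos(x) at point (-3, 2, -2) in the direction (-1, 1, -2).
sqrt(6)*(480 - sin(3))/6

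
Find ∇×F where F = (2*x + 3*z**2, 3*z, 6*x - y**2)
(-2*y - 3, 6*z - 6, 0)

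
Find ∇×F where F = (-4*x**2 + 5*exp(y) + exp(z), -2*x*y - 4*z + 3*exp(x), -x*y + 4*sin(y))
(-x + 4*cos(y) + 4, y + exp(z), -2*y + 3*exp(x) - 5*exp(y))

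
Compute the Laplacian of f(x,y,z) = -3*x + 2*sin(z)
-2*sin(z)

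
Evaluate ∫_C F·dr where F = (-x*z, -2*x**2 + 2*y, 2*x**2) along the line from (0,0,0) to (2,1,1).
-1/3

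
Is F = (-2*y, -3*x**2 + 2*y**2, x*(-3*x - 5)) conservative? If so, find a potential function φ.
No, ∇×F = (0, 6*x + 5, 2 - 6*x) ≠ 0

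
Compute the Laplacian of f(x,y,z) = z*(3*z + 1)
6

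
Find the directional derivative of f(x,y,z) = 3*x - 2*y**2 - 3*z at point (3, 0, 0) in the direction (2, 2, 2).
0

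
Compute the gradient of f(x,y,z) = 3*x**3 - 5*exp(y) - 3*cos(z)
(9*x**2, -5*exp(y), 3*sin(z))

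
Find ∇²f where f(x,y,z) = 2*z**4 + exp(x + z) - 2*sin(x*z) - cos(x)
2*x**2*sin(x*z) + 2*z**2*sin(x*z) + 24*z**2 + 2*exp(x + z) + cos(x)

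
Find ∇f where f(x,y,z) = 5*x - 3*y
(5, -3, 0)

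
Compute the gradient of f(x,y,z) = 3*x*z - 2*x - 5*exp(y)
(3*z - 2, -5*exp(y), 3*x)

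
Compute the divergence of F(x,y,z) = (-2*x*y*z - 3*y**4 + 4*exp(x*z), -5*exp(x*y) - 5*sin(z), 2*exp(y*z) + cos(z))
-5*x*exp(x*y) - 2*y*z + 2*y*exp(y*z) + 4*z*exp(x*z) - sin(z)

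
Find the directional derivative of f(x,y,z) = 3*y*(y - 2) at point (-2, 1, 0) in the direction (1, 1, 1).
0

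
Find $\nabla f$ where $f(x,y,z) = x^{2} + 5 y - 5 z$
(2*x, 5, -5)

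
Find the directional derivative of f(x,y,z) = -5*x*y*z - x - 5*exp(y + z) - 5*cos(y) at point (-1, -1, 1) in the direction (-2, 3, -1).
sqrt(14)*(2 - 15*sin(1))/14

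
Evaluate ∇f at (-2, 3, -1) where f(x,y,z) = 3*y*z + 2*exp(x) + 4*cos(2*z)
(2*exp(-2), -3, 8*sin(2) + 9)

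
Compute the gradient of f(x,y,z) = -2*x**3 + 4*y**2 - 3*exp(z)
(-6*x**2, 8*y, -3*exp(z))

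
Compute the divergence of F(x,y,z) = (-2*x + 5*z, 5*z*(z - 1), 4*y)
-2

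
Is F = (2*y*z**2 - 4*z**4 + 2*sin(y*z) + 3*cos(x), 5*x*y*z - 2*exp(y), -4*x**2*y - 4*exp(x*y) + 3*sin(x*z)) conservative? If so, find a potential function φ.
No, ∇×F = (x*(-4*x - 5*y - 4*exp(x*y)), 8*x*y + 4*y*z + 4*y*exp(x*y) + 2*y*cos(y*z) - 16*z**3 - 3*z*cos(x*z), z*(5*y - 2*z - 2*cos(y*z))) ≠ 0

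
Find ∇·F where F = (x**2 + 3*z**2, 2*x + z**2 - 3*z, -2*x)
2*x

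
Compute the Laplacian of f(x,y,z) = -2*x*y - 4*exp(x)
-4*exp(x)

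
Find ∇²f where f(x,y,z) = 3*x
0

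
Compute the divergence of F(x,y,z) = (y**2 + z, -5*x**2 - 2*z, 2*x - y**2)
0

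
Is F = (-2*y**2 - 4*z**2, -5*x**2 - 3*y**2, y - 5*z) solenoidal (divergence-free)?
No, ∇·F = -6*y - 5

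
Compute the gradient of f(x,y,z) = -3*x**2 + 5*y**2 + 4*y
(-6*x, 10*y + 4, 0)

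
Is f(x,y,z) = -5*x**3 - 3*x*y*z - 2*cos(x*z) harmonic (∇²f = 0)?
No, ∇²f = 2*x**2*cos(x*z) - 30*x + 2*z**2*cos(x*z)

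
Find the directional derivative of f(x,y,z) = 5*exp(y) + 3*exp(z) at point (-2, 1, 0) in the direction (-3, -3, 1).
3*sqrt(19)*(1 - 5*E)/19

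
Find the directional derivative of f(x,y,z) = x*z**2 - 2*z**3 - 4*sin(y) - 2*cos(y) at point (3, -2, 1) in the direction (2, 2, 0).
sqrt(2)*(-sin(2) + 1/2 - 2*cos(2))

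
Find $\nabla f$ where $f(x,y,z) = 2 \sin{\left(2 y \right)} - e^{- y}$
(0, 4*cos(2*y) + exp(-y), 0)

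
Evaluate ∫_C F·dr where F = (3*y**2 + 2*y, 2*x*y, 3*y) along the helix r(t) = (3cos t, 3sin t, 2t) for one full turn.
-18*pi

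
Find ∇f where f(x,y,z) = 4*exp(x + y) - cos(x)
(4*exp(x + y) + sin(x), 4*exp(x + y), 0)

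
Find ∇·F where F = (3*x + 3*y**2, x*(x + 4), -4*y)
3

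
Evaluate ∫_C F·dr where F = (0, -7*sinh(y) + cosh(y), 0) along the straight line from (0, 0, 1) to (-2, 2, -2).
-7*cosh(2) + sinh(2) + 7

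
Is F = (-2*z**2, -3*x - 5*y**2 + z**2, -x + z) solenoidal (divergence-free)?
No, ∇·F = 1 - 10*y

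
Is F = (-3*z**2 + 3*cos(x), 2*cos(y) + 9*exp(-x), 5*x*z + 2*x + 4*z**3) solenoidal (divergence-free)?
No, ∇·F = 5*x + 12*z**2 - 3*sin(x) - 2*sin(y)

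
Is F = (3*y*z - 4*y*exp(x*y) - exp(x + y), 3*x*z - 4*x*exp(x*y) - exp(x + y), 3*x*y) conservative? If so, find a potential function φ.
Yes, F is conservative. φ = 3*x*y*z - 4*exp(x*y) - exp(x + y)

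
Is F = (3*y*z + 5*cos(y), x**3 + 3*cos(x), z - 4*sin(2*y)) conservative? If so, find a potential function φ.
No, ∇×F = (-8*cos(2*y), 3*y, 3*x**2 - 3*z - 3*sin(x) + 5*sin(y)) ≠ 0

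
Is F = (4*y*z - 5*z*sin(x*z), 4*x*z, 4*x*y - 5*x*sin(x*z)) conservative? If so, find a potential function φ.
Yes, F is conservative. φ = 4*x*y*z + 5*cos(x*z)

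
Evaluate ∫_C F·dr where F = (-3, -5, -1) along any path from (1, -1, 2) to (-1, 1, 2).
-4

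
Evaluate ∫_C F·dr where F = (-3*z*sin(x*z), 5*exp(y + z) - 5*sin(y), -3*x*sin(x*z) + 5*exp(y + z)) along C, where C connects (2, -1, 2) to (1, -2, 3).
3*cos(3) - 5*cos(1) + 5*cos(2) - 3*cos(4)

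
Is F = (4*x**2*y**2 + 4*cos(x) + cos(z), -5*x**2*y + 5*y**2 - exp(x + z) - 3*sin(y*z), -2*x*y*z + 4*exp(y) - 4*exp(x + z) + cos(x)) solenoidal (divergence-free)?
No, ∇·F = -5*x**2 + 8*x*y**2 - 2*x*y + 10*y - 3*z*cos(y*z) - 4*exp(x + z) - 4*sin(x)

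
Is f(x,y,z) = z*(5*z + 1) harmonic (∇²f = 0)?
No, ∇²f = 10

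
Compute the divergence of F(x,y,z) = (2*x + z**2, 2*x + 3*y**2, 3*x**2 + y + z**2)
6*y + 2*z + 2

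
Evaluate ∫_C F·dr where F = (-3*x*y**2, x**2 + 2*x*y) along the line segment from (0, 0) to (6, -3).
-243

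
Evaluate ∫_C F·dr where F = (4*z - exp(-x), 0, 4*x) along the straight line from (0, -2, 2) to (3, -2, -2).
-25 + exp(-3)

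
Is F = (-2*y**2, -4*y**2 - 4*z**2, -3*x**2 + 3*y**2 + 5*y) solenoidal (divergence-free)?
No, ∇·F = -8*y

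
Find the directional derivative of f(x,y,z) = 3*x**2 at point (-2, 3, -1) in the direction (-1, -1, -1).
4*sqrt(3)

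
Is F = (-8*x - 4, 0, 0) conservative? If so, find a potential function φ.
Yes, F is conservative. φ = 4*x*(-x - 1)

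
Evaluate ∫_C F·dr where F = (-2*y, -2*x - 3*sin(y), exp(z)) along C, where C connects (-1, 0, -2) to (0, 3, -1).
-3 + 3*cos(3) - exp(-2) + exp(-1)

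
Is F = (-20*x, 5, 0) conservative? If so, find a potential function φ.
Yes, F is conservative. φ = -10*x**2 + 5*y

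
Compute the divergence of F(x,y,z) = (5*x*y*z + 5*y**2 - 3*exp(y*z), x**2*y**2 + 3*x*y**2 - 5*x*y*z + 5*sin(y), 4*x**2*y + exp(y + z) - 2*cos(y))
2*x**2*y + 6*x*y - 5*x*z + 5*y*z + exp(y + z) + 5*cos(y)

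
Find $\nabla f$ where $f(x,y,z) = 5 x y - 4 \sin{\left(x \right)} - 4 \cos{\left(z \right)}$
(5*y - 4*cos(x), 5*x, 4*sin(z))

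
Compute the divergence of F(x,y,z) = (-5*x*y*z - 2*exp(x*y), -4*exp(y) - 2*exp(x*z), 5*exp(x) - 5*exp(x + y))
-5*y*z - 2*y*exp(x*y) - 4*exp(y)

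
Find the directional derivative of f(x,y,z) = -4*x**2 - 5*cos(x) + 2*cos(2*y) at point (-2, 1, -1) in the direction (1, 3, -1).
sqrt(11)*(16 - 17*sin(2))/11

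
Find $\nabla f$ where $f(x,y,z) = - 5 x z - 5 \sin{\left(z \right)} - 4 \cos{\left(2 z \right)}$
(-5*z, 0, -5*x + 8*sin(2*z) - 5*cos(z))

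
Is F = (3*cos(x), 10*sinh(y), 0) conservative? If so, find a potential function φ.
Yes, F is conservative. φ = 3*sin(x) + 10*cosh(y)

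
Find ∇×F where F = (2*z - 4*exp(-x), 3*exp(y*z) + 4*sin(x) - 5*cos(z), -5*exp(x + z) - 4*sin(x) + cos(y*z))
(-3*y*exp(y*z) - z*sin(y*z) - 5*sin(z), 5*exp(x + z) + 4*cos(x) + 2, 4*cos(x))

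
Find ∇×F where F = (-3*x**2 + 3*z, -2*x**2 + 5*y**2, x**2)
(0, 3 - 2*x, -4*x)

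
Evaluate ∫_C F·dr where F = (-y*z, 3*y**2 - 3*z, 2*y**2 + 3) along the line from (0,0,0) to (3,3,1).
57/2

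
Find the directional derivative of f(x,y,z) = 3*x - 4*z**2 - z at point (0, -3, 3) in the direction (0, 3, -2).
50*sqrt(13)/13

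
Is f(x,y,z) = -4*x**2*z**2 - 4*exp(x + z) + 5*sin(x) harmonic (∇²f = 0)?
No, ∇²f = -8*x**2 - 8*z**2 - 8*exp(x + z) - 5*sin(x)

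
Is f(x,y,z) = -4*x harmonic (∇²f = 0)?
Yes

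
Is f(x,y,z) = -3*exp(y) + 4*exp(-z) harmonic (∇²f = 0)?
No, ∇²f = -3*exp(y) + 4*exp(-z)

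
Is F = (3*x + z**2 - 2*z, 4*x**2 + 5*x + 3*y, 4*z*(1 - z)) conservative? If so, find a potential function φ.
No, ∇×F = (0, 2*z - 2, 8*x + 5) ≠ 0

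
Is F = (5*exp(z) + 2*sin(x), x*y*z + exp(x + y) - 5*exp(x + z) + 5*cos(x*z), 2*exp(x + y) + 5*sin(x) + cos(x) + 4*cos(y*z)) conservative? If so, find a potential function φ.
No, ∇×F = (-x*y + 5*x*sin(x*z) - 4*z*sin(y*z) + 2*exp(x + y) + 5*exp(x + z), 5*exp(z) - 2*exp(x + y) + sin(x) - 5*cos(x), y*z - 5*z*sin(x*z) + exp(x + y) - 5*exp(x + z)) ≠ 0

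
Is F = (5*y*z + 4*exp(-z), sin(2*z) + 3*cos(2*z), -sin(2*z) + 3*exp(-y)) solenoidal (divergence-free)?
No, ∇·F = -2*cos(2*z)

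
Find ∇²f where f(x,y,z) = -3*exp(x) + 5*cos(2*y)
-3*exp(x) - 20*cos(2*y)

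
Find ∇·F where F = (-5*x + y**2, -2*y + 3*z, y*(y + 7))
-7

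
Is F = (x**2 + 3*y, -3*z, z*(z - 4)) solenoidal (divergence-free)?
No, ∇·F = 2*x + 2*z - 4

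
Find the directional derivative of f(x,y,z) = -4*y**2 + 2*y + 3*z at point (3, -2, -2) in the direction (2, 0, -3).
-9*sqrt(13)/13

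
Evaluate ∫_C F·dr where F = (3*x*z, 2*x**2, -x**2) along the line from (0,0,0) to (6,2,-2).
0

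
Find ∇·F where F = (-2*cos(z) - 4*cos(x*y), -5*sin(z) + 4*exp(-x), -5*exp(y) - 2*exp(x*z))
-2*x*exp(x*z) + 4*y*sin(x*y)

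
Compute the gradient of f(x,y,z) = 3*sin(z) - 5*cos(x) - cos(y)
(5*sin(x), sin(y), 3*cos(z))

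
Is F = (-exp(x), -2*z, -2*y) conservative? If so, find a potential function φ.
Yes, F is conservative. φ = -2*y*z - exp(x)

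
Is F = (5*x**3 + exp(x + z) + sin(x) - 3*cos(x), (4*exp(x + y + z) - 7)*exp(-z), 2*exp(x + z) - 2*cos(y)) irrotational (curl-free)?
No, ∇×F = (2*sin(y) - 7*exp(-z), -exp(x + z), 4*exp(x + y))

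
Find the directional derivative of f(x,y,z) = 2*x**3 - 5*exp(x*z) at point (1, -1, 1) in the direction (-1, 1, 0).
sqrt(2)*(-6 + 5*E)/2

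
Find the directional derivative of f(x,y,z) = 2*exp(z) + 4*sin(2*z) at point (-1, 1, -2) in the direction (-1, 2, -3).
-3*sqrt(14)*(4*exp(2)*cos(4) + 1)*exp(-2)/7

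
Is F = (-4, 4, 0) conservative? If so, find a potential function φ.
Yes, F is conservative. φ = -4*x + 4*y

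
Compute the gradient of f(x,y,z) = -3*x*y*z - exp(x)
(-3*y*z - exp(x), -3*x*z, -3*x*y)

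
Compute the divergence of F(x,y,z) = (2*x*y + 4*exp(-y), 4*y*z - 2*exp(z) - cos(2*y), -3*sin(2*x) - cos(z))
2*y + 4*z + 2*sin(2*y) + sin(z)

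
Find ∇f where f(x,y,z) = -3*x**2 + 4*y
(-6*x, 4, 0)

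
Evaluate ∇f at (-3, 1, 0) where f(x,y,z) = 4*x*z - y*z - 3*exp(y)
(0, -3*E, -13)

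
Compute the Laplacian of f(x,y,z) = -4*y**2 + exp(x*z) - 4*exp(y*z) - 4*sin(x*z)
x**2*exp(x*z) + 4*x**2*sin(x*z) - 4*y**2*exp(y*z) + z**2*(exp(x*z) + 4*sin(x*z)) - 4*z**2*exp(y*z) - 8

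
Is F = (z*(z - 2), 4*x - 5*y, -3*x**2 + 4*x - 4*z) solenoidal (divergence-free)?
No, ∇·F = -9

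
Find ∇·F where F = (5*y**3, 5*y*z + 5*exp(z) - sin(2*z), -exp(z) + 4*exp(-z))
5*z - exp(z) - 4*exp(-z)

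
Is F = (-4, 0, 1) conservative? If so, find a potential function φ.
Yes, F is conservative. φ = -4*x + z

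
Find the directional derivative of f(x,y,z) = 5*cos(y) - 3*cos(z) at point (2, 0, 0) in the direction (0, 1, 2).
0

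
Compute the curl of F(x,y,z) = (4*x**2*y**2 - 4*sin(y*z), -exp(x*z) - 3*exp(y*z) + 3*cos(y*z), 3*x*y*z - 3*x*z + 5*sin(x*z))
(3*x*z + x*exp(x*z) + 3*y*exp(y*z) + 3*y*sin(y*z), -3*y*z - 4*y*cos(y*z) - 5*z*cos(x*z) + 3*z, -8*x**2*y - z*exp(x*z) + 4*z*cos(y*z))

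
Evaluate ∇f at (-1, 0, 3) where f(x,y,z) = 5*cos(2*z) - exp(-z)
(0, 0, exp(-3) - 10*sin(6))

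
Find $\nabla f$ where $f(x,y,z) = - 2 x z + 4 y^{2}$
(-2*z, 8*y, -2*x)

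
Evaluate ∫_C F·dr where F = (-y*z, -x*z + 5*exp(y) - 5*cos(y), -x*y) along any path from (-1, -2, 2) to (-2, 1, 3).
5*(-1 + (-sin(2) - sin(1) + 2 + E)*exp(2))*exp(-2)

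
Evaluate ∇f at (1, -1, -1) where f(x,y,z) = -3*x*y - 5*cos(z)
(3, -3, -5*sin(1))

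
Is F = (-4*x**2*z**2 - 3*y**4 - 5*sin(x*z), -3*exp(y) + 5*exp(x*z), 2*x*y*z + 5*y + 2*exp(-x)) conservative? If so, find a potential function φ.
No, ∇×F = (2*x*z - 5*x*exp(x*z) + 5, -8*x**2*z - 5*x*cos(x*z) - 2*y*z + 2*exp(-x), 12*y**3 + 5*z*exp(x*z)) ≠ 0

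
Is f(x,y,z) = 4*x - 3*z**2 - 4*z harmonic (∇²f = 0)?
No, ∇²f = -6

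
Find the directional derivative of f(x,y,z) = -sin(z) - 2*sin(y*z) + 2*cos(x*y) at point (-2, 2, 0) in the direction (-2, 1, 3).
-3*sqrt(14)*(4*sin(4) + 5)/14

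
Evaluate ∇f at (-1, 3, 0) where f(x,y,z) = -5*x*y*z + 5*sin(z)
(0, 0, 20)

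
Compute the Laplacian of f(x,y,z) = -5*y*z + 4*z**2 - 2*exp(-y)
8 - 2*exp(-y)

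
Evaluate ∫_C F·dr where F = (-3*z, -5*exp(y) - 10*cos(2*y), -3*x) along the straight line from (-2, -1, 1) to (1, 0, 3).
-20 - 5*sin(2) + 5*exp(-1)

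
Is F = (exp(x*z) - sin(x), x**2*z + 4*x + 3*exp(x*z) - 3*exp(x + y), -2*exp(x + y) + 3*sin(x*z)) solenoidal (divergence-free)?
No, ∇·F = 3*x*cos(x*z) + z*exp(x*z) - 3*exp(x + y) - cos(x)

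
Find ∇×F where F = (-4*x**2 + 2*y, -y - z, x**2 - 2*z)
(1, -2*x, -2)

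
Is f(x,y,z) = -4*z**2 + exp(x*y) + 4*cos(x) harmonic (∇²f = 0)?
No, ∇²f = x**2*exp(x*y) + y**2*exp(x*y) - 4*cos(x) - 8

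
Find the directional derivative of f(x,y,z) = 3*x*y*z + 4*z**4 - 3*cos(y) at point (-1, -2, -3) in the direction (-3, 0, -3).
204*sqrt(2)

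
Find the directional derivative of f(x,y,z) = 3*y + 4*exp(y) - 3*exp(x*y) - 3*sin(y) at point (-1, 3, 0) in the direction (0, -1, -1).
-sqrt(2)*(-3*cos(3) + 3 + sinh(3) + 7*cosh(3))/2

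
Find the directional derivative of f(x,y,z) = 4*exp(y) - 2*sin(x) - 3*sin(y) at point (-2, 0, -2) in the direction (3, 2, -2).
2*sqrt(17)*(1 - 3*cos(2))/17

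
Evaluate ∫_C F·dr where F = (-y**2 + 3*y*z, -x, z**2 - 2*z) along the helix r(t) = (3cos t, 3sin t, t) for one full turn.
pi*(-93*pi - 27 + 8*pi**2)/3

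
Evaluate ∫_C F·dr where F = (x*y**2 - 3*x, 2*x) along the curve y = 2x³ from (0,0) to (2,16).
170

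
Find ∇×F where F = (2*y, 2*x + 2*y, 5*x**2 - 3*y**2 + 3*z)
(-6*y, -10*x, 0)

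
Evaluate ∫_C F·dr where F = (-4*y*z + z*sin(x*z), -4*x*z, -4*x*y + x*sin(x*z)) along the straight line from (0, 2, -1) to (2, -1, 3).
25 - cos(6)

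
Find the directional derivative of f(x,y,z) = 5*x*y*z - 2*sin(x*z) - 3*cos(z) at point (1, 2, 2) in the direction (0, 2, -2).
sqrt(2)*(-3*sin(2)/2 + cos(2))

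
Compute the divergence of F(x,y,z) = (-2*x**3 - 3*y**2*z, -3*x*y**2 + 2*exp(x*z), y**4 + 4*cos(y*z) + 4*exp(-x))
-6*x**2 - 6*x*y - 4*y*sin(y*z)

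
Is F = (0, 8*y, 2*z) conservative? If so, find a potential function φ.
Yes, F is conservative. φ = 4*y**2 + z**2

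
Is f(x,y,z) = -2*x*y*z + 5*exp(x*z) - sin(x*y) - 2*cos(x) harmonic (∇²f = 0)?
No, ∇²f = 5*x**2*exp(x*z) + x**2*sin(x*y) + y**2*sin(x*y) + 5*z**2*exp(x*z) + 2*cos(x)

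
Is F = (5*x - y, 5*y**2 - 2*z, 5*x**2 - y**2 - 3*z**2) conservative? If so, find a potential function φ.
No, ∇×F = (2 - 2*y, -10*x, 1) ≠ 0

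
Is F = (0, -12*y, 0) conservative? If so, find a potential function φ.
Yes, F is conservative. φ = -6*y**2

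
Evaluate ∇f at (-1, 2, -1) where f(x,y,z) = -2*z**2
(0, 0, 4)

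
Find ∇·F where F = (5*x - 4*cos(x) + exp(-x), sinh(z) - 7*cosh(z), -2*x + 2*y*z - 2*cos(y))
2*y + 4*sin(x) + 5 - exp(-x)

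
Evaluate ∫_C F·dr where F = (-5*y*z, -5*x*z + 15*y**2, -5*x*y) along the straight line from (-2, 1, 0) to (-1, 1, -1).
-5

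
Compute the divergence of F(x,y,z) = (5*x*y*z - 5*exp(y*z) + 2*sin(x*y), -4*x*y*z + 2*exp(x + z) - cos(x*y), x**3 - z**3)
-4*x*z + x*sin(x*y) + 5*y*z + 2*y*cos(x*y) - 3*z**2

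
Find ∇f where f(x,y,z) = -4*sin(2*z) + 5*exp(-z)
(0, 0, -8*cos(2*z) - 5*exp(-z))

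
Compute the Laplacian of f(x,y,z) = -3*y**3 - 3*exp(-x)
-18*y - 3*exp(-x)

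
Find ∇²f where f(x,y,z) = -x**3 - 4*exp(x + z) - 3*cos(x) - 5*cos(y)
-6*x - 8*exp(x + z) + 3*cos(x) + 5*cos(y)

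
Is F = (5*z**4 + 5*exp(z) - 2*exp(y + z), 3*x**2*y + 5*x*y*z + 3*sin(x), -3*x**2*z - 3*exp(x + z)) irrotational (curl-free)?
No, ∇×F = (-5*x*y, 6*x*z + 20*z**3 + 5*exp(z) + 3*exp(x + z) - 2*exp(y + z), 6*x*y + 5*y*z + 2*exp(y + z) + 3*cos(x))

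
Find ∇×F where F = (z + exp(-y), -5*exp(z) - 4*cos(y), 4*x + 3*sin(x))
(5*exp(z), -3*cos(x) - 3, exp(-y))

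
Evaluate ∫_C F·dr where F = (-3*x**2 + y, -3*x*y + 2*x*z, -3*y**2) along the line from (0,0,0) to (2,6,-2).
-18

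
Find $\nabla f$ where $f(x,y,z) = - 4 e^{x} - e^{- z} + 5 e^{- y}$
(-4*exp(x), -5*exp(-y), exp(-z))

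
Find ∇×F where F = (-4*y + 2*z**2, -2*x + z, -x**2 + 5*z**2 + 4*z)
(-1, 2*x + 4*z, 2)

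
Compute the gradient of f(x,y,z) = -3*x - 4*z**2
(-3, 0, -8*z)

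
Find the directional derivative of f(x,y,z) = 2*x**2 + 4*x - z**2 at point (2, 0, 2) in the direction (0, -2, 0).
0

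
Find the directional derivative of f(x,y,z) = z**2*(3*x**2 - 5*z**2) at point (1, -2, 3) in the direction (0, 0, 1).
-522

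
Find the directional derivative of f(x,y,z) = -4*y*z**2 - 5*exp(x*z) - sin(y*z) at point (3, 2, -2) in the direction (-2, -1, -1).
sqrt(6)*(-16*exp(6) - 5)*exp(-6)/6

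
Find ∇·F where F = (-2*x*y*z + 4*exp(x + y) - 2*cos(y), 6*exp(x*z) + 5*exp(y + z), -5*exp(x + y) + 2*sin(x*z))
2*x*cos(x*z) - 2*y*z + 4*exp(x + y) + 5*exp(y + z)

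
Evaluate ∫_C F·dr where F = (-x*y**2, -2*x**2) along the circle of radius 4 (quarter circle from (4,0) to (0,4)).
-64/3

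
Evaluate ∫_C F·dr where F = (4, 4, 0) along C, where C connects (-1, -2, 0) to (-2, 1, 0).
8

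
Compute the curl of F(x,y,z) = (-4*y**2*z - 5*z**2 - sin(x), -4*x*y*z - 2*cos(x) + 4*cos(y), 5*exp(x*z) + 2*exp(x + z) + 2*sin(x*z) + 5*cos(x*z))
(4*x*y, -4*y**2 - 5*z*exp(x*z) + 5*z*sin(x*z) - 2*z*cos(x*z) - 10*z - 2*exp(x + z), 4*y*z + 2*sin(x))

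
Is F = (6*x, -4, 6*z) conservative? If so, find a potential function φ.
Yes, F is conservative. φ = 3*x**2 - 4*y + 3*z**2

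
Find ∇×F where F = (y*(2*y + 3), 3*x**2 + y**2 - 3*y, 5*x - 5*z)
(0, -5, 6*x - 4*y - 3)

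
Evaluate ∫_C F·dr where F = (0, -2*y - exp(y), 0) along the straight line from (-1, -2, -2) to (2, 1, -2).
-E + exp(-2) + 3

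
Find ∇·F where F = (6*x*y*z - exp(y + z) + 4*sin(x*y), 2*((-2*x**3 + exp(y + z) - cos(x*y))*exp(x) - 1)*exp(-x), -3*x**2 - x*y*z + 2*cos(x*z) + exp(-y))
-x*y + 2*x*sin(x*y) - 2*x*sin(x*z) + 6*y*z + 4*y*cos(x*y) + 2*exp(y + z)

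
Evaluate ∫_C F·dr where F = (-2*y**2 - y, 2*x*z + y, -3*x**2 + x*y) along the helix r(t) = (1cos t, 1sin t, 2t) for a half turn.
-5*pi/2 + 8/3 + pi**2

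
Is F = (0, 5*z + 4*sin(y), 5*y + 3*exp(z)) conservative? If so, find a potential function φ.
Yes, F is conservative. φ = 5*y*z + 3*exp(z) - 4*cos(y)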